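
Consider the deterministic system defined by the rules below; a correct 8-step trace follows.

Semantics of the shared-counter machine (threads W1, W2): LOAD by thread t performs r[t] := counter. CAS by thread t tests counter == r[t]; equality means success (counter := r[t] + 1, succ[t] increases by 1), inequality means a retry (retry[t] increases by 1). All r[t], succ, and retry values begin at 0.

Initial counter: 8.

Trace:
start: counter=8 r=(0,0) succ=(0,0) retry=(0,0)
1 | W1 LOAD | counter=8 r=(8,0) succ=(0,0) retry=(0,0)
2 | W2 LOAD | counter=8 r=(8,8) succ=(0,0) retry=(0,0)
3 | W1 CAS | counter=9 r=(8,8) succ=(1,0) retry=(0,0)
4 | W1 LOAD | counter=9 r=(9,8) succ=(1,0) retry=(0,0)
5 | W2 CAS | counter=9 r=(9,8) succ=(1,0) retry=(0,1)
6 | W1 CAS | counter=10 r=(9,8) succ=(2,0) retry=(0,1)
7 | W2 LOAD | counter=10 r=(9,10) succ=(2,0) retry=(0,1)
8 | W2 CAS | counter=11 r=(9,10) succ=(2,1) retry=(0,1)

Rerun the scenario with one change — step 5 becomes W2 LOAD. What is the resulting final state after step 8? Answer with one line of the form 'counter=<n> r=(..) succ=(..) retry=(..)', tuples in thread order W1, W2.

counter=11 r=(9,10) succ=(2,1) retry=(0,0)

(re-executing from step 5 with the substitution; state before step 5: counter=9 r=(9,8) succ=(1,0) retry=(0,0))
5 | W2 LOAD | counter=9 r=(9,9) succ=(1,0) retry=(0,0)
6 | W1 CAS | counter=10 r=(9,9) succ=(2,0) retry=(0,0)
7 | W2 LOAD | counter=10 r=(9,10) succ=(2,0) retry=(0,0)
8 | W2 CAS | counter=11 r=(9,10) succ=(2,1) retry=(0,0)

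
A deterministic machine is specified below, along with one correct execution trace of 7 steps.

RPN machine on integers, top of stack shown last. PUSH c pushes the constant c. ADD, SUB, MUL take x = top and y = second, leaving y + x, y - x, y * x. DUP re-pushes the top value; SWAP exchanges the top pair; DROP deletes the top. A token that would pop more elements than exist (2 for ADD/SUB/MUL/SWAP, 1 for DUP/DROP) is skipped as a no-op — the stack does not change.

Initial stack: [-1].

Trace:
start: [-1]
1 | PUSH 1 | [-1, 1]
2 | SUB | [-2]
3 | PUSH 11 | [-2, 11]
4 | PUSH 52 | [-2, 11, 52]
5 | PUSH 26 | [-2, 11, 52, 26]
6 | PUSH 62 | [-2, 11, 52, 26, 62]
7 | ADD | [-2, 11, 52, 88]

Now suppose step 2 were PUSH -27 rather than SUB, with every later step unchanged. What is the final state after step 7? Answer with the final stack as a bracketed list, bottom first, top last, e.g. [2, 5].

(re-executing from step 2 with the substitution; state before step 2: [-1, 1])
2 | PUSH -27 | [-1, 1, -27]
3 | PUSH 11 | [-1, 1, -27, 11]
4 | PUSH 52 | [-1, 1, -27, 11, 52]
5 | PUSH 26 | [-1, 1, -27, 11, 52, 26]
6 | PUSH 62 | [-1, 1, -27, 11, 52, 26, 62]
7 | ADD | [-1, 1, -27, 11, 52, 88]

[-1, 1, -27, 11, 52, 88]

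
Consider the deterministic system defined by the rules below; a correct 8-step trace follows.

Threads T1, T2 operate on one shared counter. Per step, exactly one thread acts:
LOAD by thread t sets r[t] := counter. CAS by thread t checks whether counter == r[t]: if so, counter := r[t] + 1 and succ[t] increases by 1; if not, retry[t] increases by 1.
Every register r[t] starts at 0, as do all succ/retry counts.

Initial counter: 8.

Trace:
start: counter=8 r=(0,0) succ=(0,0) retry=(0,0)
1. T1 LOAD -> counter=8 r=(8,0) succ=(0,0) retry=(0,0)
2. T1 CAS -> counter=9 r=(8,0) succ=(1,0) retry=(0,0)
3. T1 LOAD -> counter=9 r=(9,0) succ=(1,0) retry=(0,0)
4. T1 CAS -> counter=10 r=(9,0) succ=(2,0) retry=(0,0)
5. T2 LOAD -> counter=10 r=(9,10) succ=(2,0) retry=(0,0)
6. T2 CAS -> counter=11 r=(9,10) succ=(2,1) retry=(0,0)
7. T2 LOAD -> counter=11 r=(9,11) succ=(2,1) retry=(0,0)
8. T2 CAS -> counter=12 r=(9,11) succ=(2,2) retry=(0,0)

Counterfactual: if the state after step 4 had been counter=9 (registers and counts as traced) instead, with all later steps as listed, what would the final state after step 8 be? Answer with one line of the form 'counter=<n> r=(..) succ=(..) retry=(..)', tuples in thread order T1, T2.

counter=11 r=(9,10) succ=(2,2) retry=(0,0)

state after step 4 := counter=9 r=(9,0) succ=(2,0) retry=(0,0)
5. T2 LOAD -> counter=9 r=(9,9) succ=(2,0) retry=(0,0)
6. T2 CAS -> counter=10 r=(9,9) succ=(2,1) retry=(0,0)
7. T2 LOAD -> counter=10 r=(9,10) succ=(2,1) retry=(0,0)
8. T2 CAS -> counter=11 r=(9,10) succ=(2,2) retry=(0,0)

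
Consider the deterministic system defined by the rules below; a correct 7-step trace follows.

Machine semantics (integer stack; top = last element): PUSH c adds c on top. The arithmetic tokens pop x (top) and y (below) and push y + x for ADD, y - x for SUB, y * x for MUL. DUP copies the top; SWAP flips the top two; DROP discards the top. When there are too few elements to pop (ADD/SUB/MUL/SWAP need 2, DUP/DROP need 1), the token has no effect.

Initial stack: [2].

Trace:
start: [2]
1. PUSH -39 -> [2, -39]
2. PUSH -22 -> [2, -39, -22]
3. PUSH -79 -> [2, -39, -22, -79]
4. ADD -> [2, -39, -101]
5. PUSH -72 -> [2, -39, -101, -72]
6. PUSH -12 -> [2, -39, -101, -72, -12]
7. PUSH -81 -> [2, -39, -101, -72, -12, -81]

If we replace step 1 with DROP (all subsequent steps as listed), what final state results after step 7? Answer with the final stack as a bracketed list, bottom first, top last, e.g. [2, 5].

[-101, -72, -12, -81]

(re-executing from step 1 with the substitution; state before step 1: [2])
1. DROP -> []
2. PUSH -22 -> [-22]
3. PUSH -79 -> [-22, -79]
4. ADD -> [-101]
5. PUSH -72 -> [-101, -72]
6. PUSH -12 -> [-101, -72, -12]
7. PUSH -81 -> [-101, -72, -12, -81]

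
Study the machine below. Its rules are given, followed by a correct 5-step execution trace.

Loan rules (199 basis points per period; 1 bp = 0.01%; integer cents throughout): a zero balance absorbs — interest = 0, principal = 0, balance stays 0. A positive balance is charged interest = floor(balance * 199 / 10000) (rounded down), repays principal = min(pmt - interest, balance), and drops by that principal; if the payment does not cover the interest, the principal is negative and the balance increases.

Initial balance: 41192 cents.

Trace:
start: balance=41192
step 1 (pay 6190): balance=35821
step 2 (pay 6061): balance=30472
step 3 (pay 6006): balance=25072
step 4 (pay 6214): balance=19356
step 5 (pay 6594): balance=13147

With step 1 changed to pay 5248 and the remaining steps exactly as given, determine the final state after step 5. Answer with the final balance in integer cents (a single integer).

14167

(re-executing from step 1 with the substitution; state before step 1: balance=41192)
step 1 (pay 5248): balance=36763
step 2 (pay 6061): balance=31433
step 3 (pay 6006): balance=26052
step 4 (pay 6214): balance=20356
step 5 (pay 6594): balance=14167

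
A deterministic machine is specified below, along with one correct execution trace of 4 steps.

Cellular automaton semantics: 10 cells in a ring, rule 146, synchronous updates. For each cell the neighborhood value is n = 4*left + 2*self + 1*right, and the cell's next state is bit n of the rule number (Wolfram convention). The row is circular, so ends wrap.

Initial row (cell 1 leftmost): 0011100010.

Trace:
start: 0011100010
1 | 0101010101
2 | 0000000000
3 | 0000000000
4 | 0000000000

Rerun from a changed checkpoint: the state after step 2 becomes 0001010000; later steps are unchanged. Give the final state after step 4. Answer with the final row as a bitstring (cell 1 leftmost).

0101010100

state after step 2 := 0001010000
3 | 0010001000
4 | 0101010100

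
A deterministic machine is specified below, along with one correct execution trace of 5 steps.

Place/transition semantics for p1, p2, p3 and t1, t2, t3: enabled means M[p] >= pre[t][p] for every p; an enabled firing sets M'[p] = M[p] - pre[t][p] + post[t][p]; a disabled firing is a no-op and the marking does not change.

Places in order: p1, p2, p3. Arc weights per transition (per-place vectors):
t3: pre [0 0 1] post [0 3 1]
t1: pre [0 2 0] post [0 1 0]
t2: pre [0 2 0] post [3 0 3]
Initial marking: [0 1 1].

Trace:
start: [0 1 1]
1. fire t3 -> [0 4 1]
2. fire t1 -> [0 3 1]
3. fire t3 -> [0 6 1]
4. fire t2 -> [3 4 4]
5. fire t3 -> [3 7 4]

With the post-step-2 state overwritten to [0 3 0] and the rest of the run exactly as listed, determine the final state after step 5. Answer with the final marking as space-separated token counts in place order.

3 4 3

state after step 2 := [0 3 0]
3. fire t3 -> [0 3 0]
4. fire t2 -> [3 1 3]
5. fire t3 -> [3 4 3]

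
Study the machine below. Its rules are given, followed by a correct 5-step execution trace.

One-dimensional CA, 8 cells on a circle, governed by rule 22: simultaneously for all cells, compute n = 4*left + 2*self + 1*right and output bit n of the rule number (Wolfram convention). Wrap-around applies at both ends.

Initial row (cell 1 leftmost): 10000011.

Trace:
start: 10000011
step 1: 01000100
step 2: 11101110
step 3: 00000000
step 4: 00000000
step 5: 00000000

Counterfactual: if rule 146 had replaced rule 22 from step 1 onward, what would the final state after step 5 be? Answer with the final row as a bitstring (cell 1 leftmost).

00000000

(re-executing steps 1..5 under rule 146; state before step 1: 10000011)
step 1: 01000101
step 2: 00101000
step 3: 01000100
step 4: 10101010
step 5: 00000000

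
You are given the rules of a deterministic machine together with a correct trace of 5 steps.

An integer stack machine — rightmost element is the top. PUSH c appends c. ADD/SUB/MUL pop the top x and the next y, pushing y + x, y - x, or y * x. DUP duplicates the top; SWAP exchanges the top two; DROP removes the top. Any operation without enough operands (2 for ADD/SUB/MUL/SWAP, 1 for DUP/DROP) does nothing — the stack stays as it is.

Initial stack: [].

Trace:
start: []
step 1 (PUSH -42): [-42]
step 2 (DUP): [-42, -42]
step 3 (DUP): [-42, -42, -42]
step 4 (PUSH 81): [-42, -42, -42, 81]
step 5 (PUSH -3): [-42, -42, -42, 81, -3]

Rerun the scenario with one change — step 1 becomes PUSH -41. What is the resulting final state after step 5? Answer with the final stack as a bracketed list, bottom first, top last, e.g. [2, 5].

[-41, -41, -41, 81, -3]

(re-executing from step 1 with the substitution; state before step 1: [])
step 1 (PUSH -41): [-41]
step 2 (DUP): [-41, -41]
step 3 (DUP): [-41, -41, -41]
step 4 (PUSH 81): [-41, -41, -41, 81]
step 5 (PUSH -3): [-41, -41, -41, 81, -3]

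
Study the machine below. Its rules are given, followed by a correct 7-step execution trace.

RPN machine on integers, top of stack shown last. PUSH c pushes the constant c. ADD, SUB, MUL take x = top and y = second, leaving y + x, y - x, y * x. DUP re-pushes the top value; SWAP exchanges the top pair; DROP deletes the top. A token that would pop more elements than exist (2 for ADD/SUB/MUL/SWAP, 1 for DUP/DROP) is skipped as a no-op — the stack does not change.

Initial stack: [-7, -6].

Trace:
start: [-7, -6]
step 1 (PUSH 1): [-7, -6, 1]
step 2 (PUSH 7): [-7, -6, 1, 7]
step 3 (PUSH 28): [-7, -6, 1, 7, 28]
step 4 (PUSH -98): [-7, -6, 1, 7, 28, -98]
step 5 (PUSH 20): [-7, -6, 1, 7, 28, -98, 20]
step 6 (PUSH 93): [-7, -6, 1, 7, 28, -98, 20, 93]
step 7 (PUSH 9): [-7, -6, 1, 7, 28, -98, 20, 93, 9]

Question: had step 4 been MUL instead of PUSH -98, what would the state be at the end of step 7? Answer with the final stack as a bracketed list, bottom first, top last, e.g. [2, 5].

[-7, -6, 1, 196, 20, 93, 9]

(re-executing from step 4 with the substitution; state before step 4: [-7, -6, 1, 7, 28])
step 4 (MUL): [-7, -6, 1, 196]
step 5 (PUSH 20): [-7, -6, 1, 196, 20]
step 6 (PUSH 93): [-7, -6, 1, 196, 20, 93]
step 7 (PUSH 9): [-7, -6, 1, 196, 20, 93, 9]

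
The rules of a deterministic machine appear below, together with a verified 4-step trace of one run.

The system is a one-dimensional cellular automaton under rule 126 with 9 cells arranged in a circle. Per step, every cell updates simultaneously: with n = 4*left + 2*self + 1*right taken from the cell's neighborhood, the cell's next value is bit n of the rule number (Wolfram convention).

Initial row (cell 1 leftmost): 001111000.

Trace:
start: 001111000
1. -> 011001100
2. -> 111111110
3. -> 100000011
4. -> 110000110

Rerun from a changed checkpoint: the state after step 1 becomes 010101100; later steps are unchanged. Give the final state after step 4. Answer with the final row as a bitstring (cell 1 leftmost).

state after step 1 := 010101100
2. -> 111111110
3. -> 100000011
4. -> 110000110

110000110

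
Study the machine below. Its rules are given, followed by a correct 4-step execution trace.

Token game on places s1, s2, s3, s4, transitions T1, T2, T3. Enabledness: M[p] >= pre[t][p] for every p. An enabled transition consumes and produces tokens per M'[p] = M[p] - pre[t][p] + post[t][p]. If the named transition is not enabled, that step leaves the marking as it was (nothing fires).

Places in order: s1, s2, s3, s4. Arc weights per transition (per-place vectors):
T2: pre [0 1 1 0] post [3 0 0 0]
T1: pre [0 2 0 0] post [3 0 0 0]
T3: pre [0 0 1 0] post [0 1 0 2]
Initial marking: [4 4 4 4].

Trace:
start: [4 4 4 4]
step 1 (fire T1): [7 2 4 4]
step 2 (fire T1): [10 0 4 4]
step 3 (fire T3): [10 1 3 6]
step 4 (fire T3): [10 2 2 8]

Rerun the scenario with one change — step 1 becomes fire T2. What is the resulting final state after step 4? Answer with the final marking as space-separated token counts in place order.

(re-executing from step 1 with the substitution; state before step 1: [4 4 4 4])
step 1 (fire T2): [7 3 3 4]
step 2 (fire T1): [10 1 3 4]
step 3 (fire T3): [10 2 2 6]
step 4 (fire T3): [10 3 1 8]

10 3 1 8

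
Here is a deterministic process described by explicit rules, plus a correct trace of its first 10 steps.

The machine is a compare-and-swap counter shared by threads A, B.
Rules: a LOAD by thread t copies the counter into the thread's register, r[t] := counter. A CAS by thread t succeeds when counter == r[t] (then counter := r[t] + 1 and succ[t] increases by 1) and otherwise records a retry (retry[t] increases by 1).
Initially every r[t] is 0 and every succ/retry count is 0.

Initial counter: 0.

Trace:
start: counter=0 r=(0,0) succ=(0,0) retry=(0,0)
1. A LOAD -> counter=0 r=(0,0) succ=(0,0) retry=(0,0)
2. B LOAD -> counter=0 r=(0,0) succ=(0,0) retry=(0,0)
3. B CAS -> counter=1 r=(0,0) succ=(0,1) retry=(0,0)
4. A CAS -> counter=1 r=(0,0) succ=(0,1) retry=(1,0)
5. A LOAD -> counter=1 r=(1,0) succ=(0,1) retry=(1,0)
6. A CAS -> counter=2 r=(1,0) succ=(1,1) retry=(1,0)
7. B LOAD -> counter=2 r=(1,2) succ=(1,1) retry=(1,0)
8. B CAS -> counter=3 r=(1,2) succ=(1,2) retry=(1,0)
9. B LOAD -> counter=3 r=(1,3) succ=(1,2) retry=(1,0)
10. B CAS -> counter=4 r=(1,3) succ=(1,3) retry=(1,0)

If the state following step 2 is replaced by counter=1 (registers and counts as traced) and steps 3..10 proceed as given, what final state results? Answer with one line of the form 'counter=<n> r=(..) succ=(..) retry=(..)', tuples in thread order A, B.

state after step 2 := counter=1 r=(0,0) succ=(0,0) retry=(0,0)
3. B CAS -> counter=1 r=(0,0) succ=(0,0) retry=(0,1)
4. A CAS -> counter=1 r=(0,0) succ=(0,0) retry=(1,1)
5. A LOAD -> counter=1 r=(1,0) succ=(0,0) retry=(1,1)
6. A CAS -> counter=2 r=(1,0) succ=(1,0) retry=(1,1)
7. B LOAD -> counter=2 r=(1,2) succ=(1,0) retry=(1,1)
8. B CAS -> counter=3 r=(1,2) succ=(1,1) retry=(1,1)
9. B LOAD -> counter=3 r=(1,3) succ=(1,1) retry=(1,1)
10. B CAS -> counter=4 r=(1,3) succ=(1,2) retry=(1,1)

counter=4 r=(1,3) succ=(1,2) retry=(1,1)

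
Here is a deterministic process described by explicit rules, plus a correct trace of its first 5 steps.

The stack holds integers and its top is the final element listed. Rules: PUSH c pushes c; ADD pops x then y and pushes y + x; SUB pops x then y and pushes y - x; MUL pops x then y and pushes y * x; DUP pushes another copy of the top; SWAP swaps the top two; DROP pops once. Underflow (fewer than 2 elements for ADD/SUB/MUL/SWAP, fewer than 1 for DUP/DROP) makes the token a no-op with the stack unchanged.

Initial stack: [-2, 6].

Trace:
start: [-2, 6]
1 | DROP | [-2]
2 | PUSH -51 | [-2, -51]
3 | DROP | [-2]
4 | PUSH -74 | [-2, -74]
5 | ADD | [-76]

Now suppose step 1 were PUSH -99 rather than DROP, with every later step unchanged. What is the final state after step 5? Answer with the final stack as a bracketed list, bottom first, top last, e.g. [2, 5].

[-2, 6, -173]

(re-executing from step 1 with the substitution; state before step 1: [-2, 6])
1 | PUSH -99 | [-2, 6, -99]
2 | PUSH -51 | [-2, 6, -99, -51]
3 | DROP | [-2, 6, -99]
4 | PUSH -74 | [-2, 6, -99, -74]
5 | ADD | [-2, 6, -173]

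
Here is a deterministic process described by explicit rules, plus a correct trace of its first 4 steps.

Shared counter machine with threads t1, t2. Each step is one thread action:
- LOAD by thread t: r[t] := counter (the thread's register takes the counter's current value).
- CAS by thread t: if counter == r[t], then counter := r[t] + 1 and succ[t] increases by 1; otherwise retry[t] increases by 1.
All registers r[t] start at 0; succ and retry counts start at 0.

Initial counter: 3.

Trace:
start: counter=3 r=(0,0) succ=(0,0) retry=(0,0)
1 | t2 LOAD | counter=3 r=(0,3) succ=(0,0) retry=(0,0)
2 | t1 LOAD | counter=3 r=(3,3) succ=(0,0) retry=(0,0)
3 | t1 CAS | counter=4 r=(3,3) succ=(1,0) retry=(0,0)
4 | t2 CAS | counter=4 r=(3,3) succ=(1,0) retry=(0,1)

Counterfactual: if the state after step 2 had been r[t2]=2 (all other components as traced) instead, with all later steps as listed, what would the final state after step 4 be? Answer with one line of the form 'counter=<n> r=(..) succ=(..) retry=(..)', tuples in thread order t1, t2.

state after step 2 := counter=3 r=(3,2) succ=(0,0) retry=(0,0)
3 | t1 CAS | counter=4 r=(3,2) succ=(1,0) retry=(0,0)
4 | t2 CAS | counter=4 r=(3,2) succ=(1,0) retry=(0,1)

counter=4 r=(3,2) succ=(1,0) retry=(0,1)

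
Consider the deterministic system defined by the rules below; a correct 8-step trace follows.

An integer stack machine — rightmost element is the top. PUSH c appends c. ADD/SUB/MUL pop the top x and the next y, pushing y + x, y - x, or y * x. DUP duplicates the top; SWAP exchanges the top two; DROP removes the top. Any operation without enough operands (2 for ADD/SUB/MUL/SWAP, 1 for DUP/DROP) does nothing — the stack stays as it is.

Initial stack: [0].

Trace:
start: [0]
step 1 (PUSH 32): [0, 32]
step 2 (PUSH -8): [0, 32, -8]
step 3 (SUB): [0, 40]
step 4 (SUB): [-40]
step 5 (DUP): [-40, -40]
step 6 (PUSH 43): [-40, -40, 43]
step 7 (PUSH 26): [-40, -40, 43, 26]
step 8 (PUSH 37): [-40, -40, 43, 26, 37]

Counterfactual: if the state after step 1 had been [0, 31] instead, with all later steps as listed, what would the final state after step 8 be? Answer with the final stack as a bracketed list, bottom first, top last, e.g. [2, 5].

[-39, -39, 43, 26, 37]

state after step 1 := [0, 31]
step 2 (PUSH -8): [0, 31, -8]
step 3 (SUB): [0, 39]
step 4 (SUB): [-39]
step 5 (DUP): [-39, -39]
step 6 (PUSH 43): [-39, -39, 43]
step 7 (PUSH 26): [-39, -39, 43, 26]
step 8 (PUSH 37): [-39, -39, 43, 26, 37]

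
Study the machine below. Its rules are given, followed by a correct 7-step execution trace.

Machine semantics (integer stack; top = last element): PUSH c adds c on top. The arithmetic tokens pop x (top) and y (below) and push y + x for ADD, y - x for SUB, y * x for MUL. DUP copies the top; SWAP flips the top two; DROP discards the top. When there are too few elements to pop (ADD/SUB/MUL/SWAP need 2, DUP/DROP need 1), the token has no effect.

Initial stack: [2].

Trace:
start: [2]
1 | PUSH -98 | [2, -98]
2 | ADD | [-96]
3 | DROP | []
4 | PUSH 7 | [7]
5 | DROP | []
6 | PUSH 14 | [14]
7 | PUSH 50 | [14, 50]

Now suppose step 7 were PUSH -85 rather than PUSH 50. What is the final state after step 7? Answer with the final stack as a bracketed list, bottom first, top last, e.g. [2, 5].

(re-executing from step 7 with the substitution; state before step 7: [14])
7 | PUSH -85 | [14, -85]

[14, -85]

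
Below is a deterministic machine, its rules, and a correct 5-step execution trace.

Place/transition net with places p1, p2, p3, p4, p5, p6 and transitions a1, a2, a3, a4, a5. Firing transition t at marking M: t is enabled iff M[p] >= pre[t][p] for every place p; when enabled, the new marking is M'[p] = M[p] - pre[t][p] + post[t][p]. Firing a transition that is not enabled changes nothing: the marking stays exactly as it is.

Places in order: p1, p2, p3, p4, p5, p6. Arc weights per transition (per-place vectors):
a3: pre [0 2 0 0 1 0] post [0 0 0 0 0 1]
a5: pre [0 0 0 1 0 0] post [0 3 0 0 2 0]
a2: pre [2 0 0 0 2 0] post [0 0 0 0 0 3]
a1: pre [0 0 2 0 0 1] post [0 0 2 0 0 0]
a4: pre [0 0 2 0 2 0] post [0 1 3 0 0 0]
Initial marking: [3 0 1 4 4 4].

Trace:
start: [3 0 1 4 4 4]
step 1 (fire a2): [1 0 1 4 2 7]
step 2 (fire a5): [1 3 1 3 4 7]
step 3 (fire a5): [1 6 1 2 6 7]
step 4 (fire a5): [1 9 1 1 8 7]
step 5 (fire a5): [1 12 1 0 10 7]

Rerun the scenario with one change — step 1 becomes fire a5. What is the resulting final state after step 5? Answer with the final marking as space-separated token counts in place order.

3 12 1 0 12 4

(re-executing from step 1 with the substitution; state before step 1: [3 0 1 4 4 4])
step 1 (fire a5): [3 3 1 3 6 4]
step 2 (fire a5): [3 6 1 2 8 4]
step 3 (fire a5): [3 9 1 1 10 4]
step 4 (fire a5): [3 12 1 0 12 4]
step 5 (fire a5): [3 12 1 0 12 4]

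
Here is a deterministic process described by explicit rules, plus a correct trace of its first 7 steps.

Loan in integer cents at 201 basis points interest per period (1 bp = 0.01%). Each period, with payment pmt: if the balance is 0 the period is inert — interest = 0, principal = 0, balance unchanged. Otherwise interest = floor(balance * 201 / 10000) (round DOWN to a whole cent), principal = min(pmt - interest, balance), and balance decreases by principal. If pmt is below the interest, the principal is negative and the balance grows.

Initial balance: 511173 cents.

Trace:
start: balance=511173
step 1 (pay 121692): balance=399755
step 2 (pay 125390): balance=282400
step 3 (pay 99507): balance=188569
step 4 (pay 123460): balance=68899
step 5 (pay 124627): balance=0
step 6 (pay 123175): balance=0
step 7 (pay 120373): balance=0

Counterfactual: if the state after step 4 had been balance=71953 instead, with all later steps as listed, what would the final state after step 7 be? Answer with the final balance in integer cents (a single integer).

state after step 4 := balance=71953
step 5 (pay 124627): balance=0
step 6 (pay 123175): balance=0
step 7 (pay 120373): balance=0

0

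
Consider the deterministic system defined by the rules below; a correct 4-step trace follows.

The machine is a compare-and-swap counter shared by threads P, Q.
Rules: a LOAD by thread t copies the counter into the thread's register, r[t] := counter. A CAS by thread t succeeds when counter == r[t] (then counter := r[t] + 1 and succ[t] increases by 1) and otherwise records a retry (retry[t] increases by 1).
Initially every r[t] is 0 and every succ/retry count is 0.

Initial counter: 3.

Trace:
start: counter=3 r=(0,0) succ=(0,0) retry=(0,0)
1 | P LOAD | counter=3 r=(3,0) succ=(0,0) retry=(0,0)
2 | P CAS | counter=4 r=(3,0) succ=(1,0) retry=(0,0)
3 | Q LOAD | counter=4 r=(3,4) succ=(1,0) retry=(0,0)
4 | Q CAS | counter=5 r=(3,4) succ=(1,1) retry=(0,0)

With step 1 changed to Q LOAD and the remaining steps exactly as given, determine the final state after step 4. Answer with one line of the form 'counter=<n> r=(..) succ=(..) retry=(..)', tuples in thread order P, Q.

counter=4 r=(0,3) succ=(0,1) retry=(1,0)

(re-executing from step 1 with the substitution; state before step 1: counter=3 r=(0,0) succ=(0,0) retry=(0,0))
1 | Q LOAD | counter=3 r=(0,3) succ=(0,0) retry=(0,0)
2 | P CAS | counter=3 r=(0,3) succ=(0,0) retry=(1,0)
3 | Q LOAD | counter=3 r=(0,3) succ=(0,0) retry=(1,0)
4 | Q CAS | counter=4 r=(0,3) succ=(0,1) retry=(1,0)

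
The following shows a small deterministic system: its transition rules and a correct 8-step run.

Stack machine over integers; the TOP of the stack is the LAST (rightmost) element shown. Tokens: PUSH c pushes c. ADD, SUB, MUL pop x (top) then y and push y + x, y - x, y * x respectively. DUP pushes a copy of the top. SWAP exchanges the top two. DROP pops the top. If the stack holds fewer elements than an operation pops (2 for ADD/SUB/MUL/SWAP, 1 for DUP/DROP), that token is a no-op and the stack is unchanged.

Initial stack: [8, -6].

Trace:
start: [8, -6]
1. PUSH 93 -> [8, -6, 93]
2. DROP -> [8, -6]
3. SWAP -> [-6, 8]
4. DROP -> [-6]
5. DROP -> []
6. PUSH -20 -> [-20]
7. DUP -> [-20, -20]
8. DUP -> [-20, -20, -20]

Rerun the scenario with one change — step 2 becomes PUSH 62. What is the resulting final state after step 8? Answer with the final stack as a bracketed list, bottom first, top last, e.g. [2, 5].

[8, -6, -20, -20, -20]

(re-executing from step 2 with the substitution; state before step 2: [8, -6, 93])
2. PUSH 62 -> [8, -6, 93, 62]
3. SWAP -> [8, -6, 62, 93]
4. DROP -> [8, -6, 62]
5. DROP -> [8, -6]
6. PUSH -20 -> [8, -6, -20]
7. DUP -> [8, -6, -20, -20]
8. DUP -> [8, -6, -20, -20, -20]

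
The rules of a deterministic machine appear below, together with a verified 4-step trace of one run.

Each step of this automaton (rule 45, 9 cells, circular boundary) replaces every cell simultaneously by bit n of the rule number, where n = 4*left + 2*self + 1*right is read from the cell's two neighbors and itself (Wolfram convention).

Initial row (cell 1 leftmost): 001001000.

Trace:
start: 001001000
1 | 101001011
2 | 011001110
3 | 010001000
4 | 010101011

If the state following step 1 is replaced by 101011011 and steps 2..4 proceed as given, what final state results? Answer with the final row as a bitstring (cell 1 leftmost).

state after step 1 := 101011011
2 | 011110110
3 | 010001100
4 | 010101001

010101001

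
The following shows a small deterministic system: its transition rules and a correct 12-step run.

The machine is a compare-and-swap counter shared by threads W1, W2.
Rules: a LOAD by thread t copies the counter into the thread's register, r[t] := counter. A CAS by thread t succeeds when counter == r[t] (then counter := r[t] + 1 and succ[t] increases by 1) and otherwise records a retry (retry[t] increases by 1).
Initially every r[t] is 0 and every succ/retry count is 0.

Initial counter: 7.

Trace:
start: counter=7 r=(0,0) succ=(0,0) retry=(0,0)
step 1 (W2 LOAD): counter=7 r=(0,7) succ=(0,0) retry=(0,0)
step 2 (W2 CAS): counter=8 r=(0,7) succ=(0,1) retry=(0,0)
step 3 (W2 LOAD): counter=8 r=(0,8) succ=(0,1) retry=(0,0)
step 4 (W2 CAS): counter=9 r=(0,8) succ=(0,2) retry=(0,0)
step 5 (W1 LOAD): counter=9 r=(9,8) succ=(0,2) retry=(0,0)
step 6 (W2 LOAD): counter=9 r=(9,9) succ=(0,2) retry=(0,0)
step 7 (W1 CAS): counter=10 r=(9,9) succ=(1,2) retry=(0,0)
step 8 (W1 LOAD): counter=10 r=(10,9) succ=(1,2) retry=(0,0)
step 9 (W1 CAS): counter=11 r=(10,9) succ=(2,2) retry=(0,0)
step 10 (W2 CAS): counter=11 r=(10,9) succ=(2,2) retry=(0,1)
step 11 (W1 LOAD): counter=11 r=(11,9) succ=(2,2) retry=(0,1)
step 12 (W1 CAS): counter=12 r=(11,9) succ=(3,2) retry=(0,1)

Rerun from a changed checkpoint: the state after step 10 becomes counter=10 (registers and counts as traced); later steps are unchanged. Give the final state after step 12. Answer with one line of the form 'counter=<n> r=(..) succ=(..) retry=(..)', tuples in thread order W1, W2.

state after step 10 := counter=10 r=(10,9) succ=(2,2) retry=(0,1)
step 11 (W1 LOAD): counter=10 r=(10,9) succ=(2,2) retry=(0,1)
step 12 (W1 CAS): counter=11 r=(10,9) succ=(3,2) retry=(0,1)

counter=11 r=(10,9) succ=(3,2) retry=(0,1)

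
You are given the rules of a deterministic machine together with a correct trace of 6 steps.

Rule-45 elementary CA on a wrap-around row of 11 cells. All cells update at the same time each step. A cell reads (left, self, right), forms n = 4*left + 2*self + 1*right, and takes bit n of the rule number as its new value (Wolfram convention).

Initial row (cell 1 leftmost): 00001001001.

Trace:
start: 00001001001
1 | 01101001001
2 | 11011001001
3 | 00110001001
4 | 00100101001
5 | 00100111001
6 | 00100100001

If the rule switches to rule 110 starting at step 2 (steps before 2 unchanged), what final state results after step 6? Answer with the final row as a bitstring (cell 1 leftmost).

01101001110

(re-executing steps 2..6 under rule 110; state before step 2: 01101001001)
2 | 11111011011
3 | 00001111110
4 | 00011000010
5 | 00111000110
6 | 01101001110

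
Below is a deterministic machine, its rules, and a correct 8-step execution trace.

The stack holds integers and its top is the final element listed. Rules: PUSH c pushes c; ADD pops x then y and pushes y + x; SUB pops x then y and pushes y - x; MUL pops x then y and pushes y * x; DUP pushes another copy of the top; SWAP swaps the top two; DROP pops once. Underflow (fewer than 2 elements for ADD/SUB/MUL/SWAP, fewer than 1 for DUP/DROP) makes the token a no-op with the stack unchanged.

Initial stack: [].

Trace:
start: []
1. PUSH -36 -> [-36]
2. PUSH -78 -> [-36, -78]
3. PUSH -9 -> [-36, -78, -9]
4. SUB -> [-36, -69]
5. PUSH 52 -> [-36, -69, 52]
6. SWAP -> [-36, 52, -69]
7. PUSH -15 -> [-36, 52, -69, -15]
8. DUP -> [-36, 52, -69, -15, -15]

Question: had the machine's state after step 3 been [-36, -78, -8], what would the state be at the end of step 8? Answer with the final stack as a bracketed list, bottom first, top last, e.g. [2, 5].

state after step 3 := [-36, -78, -8]
4. SUB -> [-36, -70]
5. PUSH 52 -> [-36, -70, 52]
6. SWAP -> [-36, 52, -70]
7. PUSH -15 -> [-36, 52, -70, -15]
8. DUP -> [-36, 52, -70, -15, -15]

[-36, 52, -70, -15, -15]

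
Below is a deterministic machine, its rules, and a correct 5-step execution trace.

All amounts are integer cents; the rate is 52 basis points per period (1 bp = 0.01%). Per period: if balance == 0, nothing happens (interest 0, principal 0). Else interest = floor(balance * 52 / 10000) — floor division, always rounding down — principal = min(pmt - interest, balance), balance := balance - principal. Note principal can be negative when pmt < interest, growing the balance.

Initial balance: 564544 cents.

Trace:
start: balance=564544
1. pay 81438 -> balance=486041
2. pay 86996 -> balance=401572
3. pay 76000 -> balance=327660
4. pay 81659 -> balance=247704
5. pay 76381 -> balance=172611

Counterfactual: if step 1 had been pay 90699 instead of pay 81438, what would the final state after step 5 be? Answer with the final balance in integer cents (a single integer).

163156

(re-executing from step 1 with the substitution; state before step 1: balance=564544)
1. pay 90699 -> balance=476780
2. pay 86996 -> balance=392263
3. pay 76000 -> balance=318302
4. pay 81659 -> balance=238298
5. pay 76381 -> balance=163156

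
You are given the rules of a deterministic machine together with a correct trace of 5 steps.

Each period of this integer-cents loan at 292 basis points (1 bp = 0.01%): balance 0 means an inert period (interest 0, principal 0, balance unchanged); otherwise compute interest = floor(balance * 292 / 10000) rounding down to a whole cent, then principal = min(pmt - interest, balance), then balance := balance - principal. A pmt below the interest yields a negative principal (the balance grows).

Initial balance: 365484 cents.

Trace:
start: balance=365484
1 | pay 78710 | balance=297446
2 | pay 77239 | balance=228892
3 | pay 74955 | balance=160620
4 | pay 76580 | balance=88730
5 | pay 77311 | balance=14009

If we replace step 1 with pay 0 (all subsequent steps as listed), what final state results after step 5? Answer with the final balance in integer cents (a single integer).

102323

(re-executing from step 1 with the substitution; state before step 1: balance=365484)
1 | pay 0 | balance=376156
2 | pay 77239 | balance=309900
3 | pay 74955 | balance=243994
4 | pay 76580 | balance=174538
5 | pay 77311 | balance=102323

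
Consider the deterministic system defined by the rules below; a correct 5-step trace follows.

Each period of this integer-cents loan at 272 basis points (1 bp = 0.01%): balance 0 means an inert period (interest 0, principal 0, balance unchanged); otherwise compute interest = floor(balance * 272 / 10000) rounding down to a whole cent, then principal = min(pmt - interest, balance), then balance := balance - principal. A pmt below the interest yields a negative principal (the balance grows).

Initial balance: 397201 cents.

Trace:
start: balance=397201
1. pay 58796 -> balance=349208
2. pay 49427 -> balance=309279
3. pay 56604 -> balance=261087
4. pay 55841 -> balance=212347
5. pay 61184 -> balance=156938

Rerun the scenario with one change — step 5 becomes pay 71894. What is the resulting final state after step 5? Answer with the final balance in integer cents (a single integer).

(re-executing from step 5 with the substitution; state before step 5: balance=212347)
5. pay 71894 -> balance=146228

146228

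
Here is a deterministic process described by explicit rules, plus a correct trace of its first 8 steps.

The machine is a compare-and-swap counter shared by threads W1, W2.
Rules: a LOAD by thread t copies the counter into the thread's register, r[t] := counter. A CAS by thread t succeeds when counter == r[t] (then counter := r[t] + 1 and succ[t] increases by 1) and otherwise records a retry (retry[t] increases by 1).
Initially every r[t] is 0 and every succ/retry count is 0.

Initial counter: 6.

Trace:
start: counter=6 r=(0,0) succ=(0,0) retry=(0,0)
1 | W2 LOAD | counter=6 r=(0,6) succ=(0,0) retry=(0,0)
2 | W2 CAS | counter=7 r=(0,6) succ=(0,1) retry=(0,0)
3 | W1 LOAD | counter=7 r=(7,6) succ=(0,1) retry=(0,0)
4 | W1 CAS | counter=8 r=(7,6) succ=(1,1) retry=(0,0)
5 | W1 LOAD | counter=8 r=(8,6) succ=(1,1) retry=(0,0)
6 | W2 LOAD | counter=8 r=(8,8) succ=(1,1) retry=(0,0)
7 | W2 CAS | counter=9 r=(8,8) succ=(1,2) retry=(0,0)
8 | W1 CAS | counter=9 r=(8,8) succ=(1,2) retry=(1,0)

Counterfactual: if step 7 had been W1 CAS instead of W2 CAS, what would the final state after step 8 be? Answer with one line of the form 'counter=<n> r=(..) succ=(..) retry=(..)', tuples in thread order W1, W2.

counter=9 r=(8,8) succ=(2,1) retry=(1,0)

(re-executing from step 7 with the substitution; state before step 7: counter=8 r=(8,8) succ=(1,1) retry=(0,0))
7 | W1 CAS | counter=9 r=(8,8) succ=(2,1) retry=(0,0)
8 | W1 CAS | counter=9 r=(8,8) succ=(2,1) retry=(1,0)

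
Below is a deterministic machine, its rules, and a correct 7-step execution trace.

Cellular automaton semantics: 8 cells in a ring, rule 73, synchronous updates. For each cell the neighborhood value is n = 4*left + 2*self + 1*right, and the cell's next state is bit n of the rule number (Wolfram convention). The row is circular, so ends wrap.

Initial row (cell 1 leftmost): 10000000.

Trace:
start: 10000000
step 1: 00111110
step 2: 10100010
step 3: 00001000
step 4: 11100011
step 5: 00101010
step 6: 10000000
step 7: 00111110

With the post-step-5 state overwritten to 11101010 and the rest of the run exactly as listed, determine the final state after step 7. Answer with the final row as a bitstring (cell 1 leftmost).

state after step 5 := 11101010
step 6: 10100000
step 7: 00001110

00001110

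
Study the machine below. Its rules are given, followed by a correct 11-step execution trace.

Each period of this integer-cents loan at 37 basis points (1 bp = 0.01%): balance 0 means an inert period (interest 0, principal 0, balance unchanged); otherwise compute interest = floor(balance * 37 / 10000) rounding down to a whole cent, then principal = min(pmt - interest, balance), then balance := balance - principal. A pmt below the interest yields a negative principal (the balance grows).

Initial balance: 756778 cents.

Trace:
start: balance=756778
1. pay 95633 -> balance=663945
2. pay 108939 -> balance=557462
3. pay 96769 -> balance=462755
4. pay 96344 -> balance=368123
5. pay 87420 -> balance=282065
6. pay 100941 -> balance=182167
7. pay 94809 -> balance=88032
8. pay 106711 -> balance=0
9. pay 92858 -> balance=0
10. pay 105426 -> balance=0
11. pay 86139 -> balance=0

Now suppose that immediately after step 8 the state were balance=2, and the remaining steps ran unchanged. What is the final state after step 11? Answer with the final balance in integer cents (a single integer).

state after step 8 := balance=2
9. pay 92858 -> balance=0
10. pay 105426 -> balance=0
11. pay 86139 -> balance=0

0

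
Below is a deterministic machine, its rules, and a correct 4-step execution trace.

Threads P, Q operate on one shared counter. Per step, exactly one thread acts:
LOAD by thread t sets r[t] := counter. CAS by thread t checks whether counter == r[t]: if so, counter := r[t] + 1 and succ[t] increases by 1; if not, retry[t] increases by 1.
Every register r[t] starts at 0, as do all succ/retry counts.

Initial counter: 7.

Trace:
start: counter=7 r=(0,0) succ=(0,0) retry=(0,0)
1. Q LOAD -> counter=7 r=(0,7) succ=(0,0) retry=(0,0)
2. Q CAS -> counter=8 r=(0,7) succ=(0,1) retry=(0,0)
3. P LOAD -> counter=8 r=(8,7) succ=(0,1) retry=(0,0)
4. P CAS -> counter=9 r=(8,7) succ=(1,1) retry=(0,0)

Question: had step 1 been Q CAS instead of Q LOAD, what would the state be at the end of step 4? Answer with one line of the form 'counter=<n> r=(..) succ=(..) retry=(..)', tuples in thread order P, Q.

(re-executing from step 1 with the substitution; state before step 1: counter=7 r=(0,0) succ=(0,0) retry=(0,0))
1. Q CAS -> counter=7 r=(0,0) succ=(0,0) retry=(0,1)
2. Q CAS -> counter=7 r=(0,0) succ=(0,0) retry=(0,2)
3. P LOAD -> counter=7 r=(7,0) succ=(0,0) retry=(0,2)
4. P CAS -> counter=8 r=(7,0) succ=(1,0) retry=(0,2)

counter=8 r=(7,0) succ=(1,0) retry=(0,2)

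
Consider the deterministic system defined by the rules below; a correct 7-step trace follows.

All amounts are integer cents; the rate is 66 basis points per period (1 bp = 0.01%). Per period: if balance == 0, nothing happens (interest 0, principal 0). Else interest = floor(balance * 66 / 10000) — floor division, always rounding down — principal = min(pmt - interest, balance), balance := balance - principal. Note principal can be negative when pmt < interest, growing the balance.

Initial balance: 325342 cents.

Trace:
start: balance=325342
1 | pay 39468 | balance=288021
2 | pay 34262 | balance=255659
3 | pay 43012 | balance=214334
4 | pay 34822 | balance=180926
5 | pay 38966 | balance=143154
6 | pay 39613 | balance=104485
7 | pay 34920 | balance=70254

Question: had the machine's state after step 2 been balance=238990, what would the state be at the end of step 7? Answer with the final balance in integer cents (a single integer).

state after step 2 := balance=238990
3 | pay 43012 | balance=197555
4 | pay 34822 | balance=164036
5 | pay 38966 | balance=126152
6 | pay 39613 | balance=87371
7 | pay 34920 | balance=53027

53027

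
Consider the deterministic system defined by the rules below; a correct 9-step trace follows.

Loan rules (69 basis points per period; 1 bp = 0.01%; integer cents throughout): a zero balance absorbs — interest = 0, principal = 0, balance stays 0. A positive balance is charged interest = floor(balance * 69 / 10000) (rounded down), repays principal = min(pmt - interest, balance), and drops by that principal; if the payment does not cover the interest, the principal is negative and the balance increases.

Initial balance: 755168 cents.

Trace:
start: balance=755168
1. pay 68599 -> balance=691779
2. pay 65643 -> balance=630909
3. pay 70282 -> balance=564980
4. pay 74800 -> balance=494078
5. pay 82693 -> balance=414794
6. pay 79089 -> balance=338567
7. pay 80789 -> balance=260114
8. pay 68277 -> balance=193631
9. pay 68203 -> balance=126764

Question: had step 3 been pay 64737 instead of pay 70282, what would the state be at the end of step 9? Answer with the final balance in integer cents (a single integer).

132541

(re-executing from step 3 with the substitution; state before step 3: balance=630909)
3. pay 64737 -> balance=570525
4. pay 74800 -> balance=499661
5. pay 82693 -> balance=420415
6. pay 79089 -> balance=344226
7. pay 80789 -> balance=265812
8. pay 68277 -> balance=199369
9. pay 68203 -> balance=132541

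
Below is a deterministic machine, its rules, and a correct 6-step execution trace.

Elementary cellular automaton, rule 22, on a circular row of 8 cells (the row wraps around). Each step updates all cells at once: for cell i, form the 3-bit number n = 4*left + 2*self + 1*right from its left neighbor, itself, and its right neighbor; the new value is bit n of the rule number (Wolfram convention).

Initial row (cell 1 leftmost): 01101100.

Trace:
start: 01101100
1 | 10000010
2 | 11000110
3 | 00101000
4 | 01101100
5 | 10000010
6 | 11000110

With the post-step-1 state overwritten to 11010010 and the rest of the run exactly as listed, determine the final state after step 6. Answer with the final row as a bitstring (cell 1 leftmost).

state after step 1 := 11010010
2 | 00011110
3 | 00100001
4 | 11110011
5 | 00001100
6 | 00010010

00010010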